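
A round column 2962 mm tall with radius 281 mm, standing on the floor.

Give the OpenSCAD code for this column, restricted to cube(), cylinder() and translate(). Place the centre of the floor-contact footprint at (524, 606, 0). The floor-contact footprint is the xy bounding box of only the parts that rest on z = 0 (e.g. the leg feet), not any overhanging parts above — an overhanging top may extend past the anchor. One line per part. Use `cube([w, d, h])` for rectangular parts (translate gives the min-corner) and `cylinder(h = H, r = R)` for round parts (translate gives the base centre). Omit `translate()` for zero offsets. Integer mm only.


translate([524, 606, 0]) cylinder(h = 2962, r = 281);


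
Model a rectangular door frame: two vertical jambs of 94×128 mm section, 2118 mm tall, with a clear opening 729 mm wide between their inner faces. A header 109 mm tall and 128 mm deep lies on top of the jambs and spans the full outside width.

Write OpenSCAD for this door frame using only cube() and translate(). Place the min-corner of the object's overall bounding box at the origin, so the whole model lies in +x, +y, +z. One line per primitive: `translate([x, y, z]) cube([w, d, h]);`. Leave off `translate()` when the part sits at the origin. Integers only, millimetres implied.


cube([94, 128, 2118]);
translate([823, 0, 0]) cube([94, 128, 2118]);
translate([0, 0, 2118]) cube([917, 128, 109]);


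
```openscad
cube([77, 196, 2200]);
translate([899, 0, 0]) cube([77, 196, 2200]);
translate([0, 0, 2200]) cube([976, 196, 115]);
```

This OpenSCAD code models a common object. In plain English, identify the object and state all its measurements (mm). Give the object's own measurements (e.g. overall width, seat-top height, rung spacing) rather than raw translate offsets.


A door frame. The clear opening is 822 mm wide and 2200 mm high. Two 77 mm wide jambs, 196 mm deep, stand either side of the opening from the floor to the top of the opening. A 115 mm thick head sits across the top of both jambs, spanning the full outside width of the frame.


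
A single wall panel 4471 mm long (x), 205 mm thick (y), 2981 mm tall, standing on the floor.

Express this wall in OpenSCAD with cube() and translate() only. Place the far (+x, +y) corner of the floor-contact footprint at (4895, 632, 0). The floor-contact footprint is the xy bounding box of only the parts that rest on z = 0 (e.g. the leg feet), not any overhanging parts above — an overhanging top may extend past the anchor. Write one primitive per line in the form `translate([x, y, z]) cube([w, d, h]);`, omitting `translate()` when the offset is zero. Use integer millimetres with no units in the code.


translate([424, 427, 0]) cube([4471, 205, 2981]);


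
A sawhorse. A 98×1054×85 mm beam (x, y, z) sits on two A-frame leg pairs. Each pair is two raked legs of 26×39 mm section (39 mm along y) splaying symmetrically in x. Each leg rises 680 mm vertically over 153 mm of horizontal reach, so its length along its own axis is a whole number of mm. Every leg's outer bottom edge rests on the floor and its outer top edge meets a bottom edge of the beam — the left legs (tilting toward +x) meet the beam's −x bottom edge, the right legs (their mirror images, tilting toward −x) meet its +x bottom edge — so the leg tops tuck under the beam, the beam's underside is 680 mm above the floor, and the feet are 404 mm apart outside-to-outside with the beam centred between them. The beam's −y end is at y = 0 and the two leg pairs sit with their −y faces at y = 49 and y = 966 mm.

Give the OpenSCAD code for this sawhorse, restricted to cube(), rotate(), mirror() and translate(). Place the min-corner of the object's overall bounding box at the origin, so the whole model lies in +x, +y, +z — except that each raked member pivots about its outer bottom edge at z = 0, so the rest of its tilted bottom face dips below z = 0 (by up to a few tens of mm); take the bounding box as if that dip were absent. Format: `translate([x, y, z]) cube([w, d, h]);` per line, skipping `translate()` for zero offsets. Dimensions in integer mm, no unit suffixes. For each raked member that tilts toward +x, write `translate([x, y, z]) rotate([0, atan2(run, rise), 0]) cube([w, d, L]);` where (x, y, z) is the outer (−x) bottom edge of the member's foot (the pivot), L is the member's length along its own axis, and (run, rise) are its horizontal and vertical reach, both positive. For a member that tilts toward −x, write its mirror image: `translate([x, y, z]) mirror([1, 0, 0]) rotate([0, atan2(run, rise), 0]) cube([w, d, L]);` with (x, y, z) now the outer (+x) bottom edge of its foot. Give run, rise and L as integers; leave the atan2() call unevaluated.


translate([153, 0, 680]) cube([98, 1054, 85]);
translate([0, 49, 0]) rotate([0, atan2(153, 680), 0]) cube([26, 39, 697]);
translate([404, 49, 0]) mirror([1, 0, 0]) rotate([0, atan2(153, 680), 0]) cube([26, 39, 697]);
translate([0, 966, 0]) rotate([0, atan2(153, 680), 0]) cube([26, 39, 697]);
translate([404, 966, 0]) mirror([1, 0, 0]) rotate([0, atan2(153, 680), 0]) cube([26, 39, 697]);


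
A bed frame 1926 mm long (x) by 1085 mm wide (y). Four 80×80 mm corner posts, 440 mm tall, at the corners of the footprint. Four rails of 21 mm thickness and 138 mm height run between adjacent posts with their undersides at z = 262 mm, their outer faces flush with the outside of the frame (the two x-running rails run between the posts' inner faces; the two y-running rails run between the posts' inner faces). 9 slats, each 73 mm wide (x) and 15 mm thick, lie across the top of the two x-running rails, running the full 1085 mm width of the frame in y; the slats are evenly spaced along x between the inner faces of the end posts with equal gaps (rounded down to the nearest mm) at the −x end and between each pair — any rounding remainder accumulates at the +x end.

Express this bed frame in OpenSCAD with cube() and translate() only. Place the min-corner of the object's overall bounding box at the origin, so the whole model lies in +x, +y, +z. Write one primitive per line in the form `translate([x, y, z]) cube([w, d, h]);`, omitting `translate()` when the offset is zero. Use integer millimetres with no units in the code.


cube([80, 80, 440]);
translate([0, 1005, 0]) cube([80, 80, 440]);
translate([1846, 0, 0]) cube([80, 80, 440]);
translate([1846, 1005, 0]) cube([80, 80, 440]);
translate([80, 0, 262]) cube([1766, 21, 138]);
translate([80, 1064, 262]) cube([1766, 21, 138]);
translate([0, 80, 262]) cube([21, 925, 138]);
translate([1905, 80, 262]) cube([21, 925, 138]);
translate([190, 0, 400]) cube([73, 1085, 15]);
translate([373, 0, 400]) cube([73, 1085, 15]);
translate([556, 0, 400]) cube([73, 1085, 15]);
translate([739, 0, 400]) cube([73, 1085, 15]);
translate([922, 0, 400]) cube([73, 1085, 15]);
translate([1105, 0, 400]) cube([73, 1085, 15]);
translate([1288, 0, 400]) cube([73, 1085, 15]);
translate([1471, 0, 400]) cube([73, 1085, 15]);
translate([1654, 0, 400]) cube([73, 1085, 15]);


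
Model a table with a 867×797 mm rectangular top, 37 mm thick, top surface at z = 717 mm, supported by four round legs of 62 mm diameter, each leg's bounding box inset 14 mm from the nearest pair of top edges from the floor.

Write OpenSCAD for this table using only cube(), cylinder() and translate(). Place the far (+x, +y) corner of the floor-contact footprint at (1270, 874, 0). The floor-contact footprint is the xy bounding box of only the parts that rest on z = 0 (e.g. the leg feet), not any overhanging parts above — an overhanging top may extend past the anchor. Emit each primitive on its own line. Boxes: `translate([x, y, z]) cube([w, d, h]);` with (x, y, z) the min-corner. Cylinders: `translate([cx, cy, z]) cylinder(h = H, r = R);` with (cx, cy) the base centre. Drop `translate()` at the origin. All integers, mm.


translate([417, 91, 680]) cube([867, 797, 37]);
translate([462, 136, 0]) cylinder(h = 680, r = 31);
translate([1239, 136, 0]) cylinder(h = 680, r = 31);
translate([462, 843, 0]) cylinder(h = 680, r = 31);
translate([1239, 843, 0]) cylinder(h = 680, r = 31);


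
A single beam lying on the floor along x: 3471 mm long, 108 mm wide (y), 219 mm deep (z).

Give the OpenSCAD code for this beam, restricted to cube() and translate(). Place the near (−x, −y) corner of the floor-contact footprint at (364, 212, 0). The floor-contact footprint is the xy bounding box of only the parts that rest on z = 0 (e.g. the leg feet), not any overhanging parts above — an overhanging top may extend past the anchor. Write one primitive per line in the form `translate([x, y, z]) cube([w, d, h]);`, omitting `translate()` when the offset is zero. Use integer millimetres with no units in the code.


translate([364, 212, 0]) cube([3471, 108, 219]);


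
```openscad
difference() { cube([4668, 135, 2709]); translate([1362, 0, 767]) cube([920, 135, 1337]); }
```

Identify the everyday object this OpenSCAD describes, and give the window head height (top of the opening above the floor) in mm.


A wall with a window opening. The window head height is 2104 mm.

A wall with a rectangular opening subtracted — a window. Sill at z = 767, opening 1337 mm tall, so the head is at 767 + 1337 = 2104 mm.


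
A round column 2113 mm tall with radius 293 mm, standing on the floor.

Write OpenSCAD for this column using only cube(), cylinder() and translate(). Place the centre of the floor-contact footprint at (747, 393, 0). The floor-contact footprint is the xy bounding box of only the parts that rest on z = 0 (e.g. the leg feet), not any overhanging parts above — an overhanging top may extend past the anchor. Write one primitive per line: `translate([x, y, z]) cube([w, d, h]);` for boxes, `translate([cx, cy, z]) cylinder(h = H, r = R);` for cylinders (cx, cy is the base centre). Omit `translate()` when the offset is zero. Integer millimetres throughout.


translate([747, 393, 0]) cylinder(h = 2113, r = 293);


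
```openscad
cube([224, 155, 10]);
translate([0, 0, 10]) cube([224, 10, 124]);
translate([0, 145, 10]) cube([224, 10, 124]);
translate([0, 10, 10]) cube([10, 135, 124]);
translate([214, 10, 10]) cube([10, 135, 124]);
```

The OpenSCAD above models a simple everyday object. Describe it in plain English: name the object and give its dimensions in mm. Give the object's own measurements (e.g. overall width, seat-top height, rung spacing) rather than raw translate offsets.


An open-topped rectangular box: outside dimensions 224×155×134 mm, with a uniform wall and base thickness of 10 mm. The base is a full 224×155 slab on the floor; four walls sit on top of the base. The front and back walls (the −y and +y sides) span the full width; the two side walls fit between them.


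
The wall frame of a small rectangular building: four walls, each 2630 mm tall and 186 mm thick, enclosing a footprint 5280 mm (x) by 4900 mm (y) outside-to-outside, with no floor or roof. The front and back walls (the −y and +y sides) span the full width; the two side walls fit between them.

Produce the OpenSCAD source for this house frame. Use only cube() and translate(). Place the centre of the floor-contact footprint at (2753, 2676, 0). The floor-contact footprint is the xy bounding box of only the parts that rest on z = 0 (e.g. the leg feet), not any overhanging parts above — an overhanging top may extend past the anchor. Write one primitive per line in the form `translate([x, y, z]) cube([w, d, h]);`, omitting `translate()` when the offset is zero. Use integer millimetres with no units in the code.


translate([113, 226, 0]) cube([5280, 186, 2630]);
translate([113, 4940, 0]) cube([5280, 186, 2630]);
translate([113, 412, 0]) cube([186, 4528, 2630]);
translate([5207, 412, 0]) cube([186, 4528, 2630]);


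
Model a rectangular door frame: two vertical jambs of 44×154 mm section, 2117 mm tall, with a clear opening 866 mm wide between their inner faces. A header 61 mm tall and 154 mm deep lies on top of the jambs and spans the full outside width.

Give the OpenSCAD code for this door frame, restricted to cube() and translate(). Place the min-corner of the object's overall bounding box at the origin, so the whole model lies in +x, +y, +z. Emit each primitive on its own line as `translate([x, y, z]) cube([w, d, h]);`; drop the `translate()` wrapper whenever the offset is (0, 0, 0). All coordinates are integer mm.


cube([44, 154, 2117]);
translate([910, 0, 0]) cube([44, 154, 2117]);
translate([0, 0, 2117]) cube([954, 154, 61]);


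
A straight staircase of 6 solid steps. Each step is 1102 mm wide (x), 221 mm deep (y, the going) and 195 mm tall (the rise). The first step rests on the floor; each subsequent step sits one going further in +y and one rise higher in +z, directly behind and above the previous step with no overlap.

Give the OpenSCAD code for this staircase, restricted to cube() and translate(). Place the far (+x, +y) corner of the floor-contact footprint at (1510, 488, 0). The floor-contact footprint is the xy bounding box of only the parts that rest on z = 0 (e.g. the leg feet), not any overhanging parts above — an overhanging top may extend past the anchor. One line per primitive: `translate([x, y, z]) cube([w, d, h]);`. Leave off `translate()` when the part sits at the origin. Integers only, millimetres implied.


translate([408, 267, 0]) cube([1102, 221, 195]);
translate([408, 488, 195]) cube([1102, 221, 195]);
translate([408, 709, 390]) cube([1102, 221, 195]);
translate([408, 930, 585]) cube([1102, 221, 195]);
translate([408, 1151, 780]) cube([1102, 221, 195]);
translate([408, 1372, 975]) cube([1102, 221, 195]);


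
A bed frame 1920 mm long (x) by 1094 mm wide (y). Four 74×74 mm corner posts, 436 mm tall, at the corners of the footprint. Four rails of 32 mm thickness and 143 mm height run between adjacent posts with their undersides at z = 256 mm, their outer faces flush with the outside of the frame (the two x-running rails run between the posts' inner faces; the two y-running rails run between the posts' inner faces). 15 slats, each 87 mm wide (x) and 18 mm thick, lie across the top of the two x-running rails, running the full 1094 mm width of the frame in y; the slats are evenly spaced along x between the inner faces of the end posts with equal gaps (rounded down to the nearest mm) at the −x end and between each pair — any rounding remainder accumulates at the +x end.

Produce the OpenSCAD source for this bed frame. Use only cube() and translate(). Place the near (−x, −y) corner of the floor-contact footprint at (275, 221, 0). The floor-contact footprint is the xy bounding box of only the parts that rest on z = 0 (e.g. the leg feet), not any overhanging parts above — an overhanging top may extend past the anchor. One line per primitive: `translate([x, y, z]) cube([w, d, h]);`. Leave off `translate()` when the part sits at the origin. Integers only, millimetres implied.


// slat z = rail_z + rail_h = 256 + 143 = 399
// slat gap = ⌊(1772 − 15·87) / 16⌋ = 29
translate([275, 221, 0]) cube([74, 74, 436]);
translate([275, 1241, 0]) cube([74, 74, 436]);
translate([2121, 221, 0]) cube([74, 74, 436]);
translate([2121, 1241, 0]) cube([74, 74, 436]);
translate([349, 221, 256]) cube([1772, 32, 143]);
translate([349, 1283, 256]) cube([1772, 32, 143]);
translate([275, 295, 256]) cube([32, 946, 143]);
translate([2163, 295, 256]) cube([32, 946, 143]);
translate([378, 221, 399]) cube([87, 1094, 18]);
translate([494, 221, 399]) cube([87, 1094, 18]);
translate([610, 221, 399]) cube([87, 1094, 18]);
translate([726, 221, 399]) cube([87, 1094, 18]);
translate([842, 221, 399]) cube([87, 1094, 18]);
translate([958, 221, 399]) cube([87, 1094, 18]);
translate([1074, 221, 399]) cube([87, 1094, 18]);
translate([1190, 221, 399]) cube([87, 1094, 18]);
translate([1306, 221, 399]) cube([87, 1094, 18]);
translate([1422, 221, 399]) cube([87, 1094, 18]);
translate([1538, 221, 399]) cube([87, 1094, 18]);
translate([1654, 221, 399]) cube([87, 1094, 18]);
translate([1770, 221, 399]) cube([87, 1094, 18]);
translate([1886, 221, 399]) cube([87, 1094, 18]);
translate([2002, 221, 399]) cube([87, 1094, 18]);


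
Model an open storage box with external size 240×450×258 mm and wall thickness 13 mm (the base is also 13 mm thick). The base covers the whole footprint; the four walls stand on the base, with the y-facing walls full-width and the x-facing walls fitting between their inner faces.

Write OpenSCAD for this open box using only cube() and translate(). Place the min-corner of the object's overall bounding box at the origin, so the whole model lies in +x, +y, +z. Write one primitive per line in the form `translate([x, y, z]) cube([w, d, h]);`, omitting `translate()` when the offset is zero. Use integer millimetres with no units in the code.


cube([240, 450, 13]);
translate([0, 0, 13]) cube([240, 13, 245]);
translate([0, 437, 13]) cube([240, 13, 245]);
translate([0, 13, 13]) cube([13, 424, 245]);
translate([227, 13, 13]) cube([13, 424, 245]);


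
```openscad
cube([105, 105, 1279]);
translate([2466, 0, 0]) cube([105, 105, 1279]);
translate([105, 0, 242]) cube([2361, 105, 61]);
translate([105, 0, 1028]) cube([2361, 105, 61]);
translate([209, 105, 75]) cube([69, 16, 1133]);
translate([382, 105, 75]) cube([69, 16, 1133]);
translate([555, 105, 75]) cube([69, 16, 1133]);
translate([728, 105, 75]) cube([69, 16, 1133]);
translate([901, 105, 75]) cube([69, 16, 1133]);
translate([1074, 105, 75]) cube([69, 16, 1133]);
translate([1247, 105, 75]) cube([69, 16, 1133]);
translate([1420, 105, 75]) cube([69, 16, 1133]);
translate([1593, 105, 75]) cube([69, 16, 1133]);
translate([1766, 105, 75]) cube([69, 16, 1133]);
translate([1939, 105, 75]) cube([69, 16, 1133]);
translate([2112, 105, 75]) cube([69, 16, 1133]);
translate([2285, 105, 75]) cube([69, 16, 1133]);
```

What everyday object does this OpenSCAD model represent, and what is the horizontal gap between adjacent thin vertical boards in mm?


A fence section. The picket gap is 104 mm.

Two posts, two rails, 13 pickets — a fence section. Span 2361 mm holds 13 pickets of 69 mm with 14 equal gaps: ⌊(2361 − 13·69) / 14⌋ = 104 mm.


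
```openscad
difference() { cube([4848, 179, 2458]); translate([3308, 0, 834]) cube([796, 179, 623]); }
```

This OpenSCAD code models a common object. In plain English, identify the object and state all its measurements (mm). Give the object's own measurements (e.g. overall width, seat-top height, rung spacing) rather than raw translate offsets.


A wall 4848 mm long (x), 179 mm thick (y), 2458 mm tall, with a rectangular window opening cut through it. The opening is 796 mm wide and 623 mm tall; its sill is at z = 834 mm and its near (−x) edge is 3308 mm from the wall's −x end. The opening passes through the full wall thickness.


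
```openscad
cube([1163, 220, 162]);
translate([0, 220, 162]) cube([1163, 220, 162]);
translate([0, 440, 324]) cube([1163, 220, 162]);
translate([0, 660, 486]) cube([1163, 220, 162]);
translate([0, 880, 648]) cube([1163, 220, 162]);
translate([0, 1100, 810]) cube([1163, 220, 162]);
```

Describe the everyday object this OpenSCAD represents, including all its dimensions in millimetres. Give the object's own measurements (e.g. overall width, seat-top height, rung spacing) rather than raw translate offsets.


A straight staircase of 6 solid steps. Each step is 1163 mm wide (x), 220 mm deep (y, the going) and 162 mm tall (the rise). The first step rests on the floor; each subsequent step sits one going further in +y and one rise higher in +z, directly behind and above the previous step with no overlap.


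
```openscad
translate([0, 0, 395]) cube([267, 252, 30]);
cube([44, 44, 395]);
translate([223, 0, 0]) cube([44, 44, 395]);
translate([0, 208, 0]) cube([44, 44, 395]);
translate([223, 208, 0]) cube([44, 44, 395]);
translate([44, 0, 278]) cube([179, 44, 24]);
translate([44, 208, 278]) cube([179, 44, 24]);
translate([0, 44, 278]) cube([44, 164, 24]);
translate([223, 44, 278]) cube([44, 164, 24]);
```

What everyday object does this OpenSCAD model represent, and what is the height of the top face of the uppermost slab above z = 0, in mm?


A stool. The seat height is 425 mm.

A 267×252×30 slab at z = 395 on four corner posts — a stool. The seat top is 395 + 30 = 425 mm.


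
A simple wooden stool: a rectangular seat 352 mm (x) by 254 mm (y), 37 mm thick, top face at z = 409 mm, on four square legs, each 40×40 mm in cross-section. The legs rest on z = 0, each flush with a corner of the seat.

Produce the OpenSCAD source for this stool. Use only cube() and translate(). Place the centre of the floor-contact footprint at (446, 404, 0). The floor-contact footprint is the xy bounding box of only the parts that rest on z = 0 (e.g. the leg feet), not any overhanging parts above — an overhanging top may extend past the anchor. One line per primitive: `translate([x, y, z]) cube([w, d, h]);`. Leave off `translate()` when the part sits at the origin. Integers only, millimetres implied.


// leg_h = 409 - 37 = 372
translate([270, 277, 372]) cube([352, 254, 37]);
translate([270, 277, 0]) cube([40, 40, 372]);
translate([582, 277, 0]) cube([40, 40, 372]);
translate([270, 491, 0]) cube([40, 40, 372]);
translate([582, 491, 0]) cube([40, 40, 372]);


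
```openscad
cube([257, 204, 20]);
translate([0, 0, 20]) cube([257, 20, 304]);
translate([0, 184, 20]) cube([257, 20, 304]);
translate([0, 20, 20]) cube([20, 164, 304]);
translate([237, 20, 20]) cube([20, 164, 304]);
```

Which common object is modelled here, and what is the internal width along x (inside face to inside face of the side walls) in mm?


An open box. The internal width is 217 mm.

A 257×204 base slab with four walls standing on it — an open box. The base is 257 mm wide and the walls are 20 mm thick, so the internal width is 257 − 2 × 20 = 217 mm.


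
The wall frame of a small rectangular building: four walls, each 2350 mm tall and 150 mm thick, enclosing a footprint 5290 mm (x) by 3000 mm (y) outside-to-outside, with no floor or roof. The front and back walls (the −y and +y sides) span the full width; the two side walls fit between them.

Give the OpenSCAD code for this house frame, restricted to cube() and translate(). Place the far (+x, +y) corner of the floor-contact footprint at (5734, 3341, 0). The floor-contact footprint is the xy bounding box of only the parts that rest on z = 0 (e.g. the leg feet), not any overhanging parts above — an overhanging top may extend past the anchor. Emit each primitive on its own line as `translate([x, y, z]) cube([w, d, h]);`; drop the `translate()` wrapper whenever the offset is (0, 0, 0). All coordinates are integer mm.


translate([444, 341, 0]) cube([5290, 150, 2350]);
translate([444, 3191, 0]) cube([5290, 150, 2350]);
translate([444, 491, 0]) cube([150, 2700, 2350]);
translate([5584, 491, 0]) cube([150, 2700, 2350]);


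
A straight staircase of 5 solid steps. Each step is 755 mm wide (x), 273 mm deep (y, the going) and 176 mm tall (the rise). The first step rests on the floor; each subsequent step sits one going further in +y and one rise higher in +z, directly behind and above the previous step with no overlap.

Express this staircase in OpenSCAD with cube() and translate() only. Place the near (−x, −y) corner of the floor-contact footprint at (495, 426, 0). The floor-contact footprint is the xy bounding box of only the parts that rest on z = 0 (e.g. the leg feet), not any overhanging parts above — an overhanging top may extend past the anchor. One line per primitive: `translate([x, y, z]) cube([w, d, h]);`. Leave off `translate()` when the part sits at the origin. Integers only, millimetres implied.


translate([495, 426, 0]) cube([755, 273, 176]);
translate([495, 699, 176]) cube([755, 273, 176]);
translate([495, 972, 352]) cube([755, 273, 176]);
translate([495, 1245, 528]) cube([755, 273, 176]);
translate([495, 1518, 704]) cube([755, 273, 176]);


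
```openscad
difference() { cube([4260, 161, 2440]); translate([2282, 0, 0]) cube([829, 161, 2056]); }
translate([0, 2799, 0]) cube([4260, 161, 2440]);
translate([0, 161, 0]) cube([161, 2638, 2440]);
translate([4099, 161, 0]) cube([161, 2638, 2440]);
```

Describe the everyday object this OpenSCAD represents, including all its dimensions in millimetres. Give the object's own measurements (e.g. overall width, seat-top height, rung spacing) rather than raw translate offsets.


A single room: four walls, each 2440 mm tall and 161 mm thick, enclosing an outside footprint 4260×2960 mm (x × y), no floor or roof. The front and back walls (−y and +y sides) run the full x-width; the side walls fit between their inner faces. A door opening 829 mm wide and 2056 mm tall is cut through the front wall from the floor up, its −x edge 2282 mm from the wall's −x end.


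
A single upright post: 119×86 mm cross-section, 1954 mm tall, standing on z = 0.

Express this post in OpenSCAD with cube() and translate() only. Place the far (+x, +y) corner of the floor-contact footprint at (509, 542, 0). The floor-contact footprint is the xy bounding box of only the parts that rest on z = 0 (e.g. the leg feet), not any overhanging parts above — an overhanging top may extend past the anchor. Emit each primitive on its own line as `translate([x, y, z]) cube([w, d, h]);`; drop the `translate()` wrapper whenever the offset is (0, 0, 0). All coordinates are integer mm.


translate([390, 456, 0]) cube([119, 86, 1954]);


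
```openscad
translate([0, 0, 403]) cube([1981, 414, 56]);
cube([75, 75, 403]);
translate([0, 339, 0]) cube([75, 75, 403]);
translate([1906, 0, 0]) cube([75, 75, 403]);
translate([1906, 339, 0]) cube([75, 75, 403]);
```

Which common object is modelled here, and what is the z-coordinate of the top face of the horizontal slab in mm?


A bench. The seat-top height is 459 mm.

A long slab on four corner posts — a bench. The slab sits at z = 403 with thickness 56, so the top is 403 + 56 = 459 mm.


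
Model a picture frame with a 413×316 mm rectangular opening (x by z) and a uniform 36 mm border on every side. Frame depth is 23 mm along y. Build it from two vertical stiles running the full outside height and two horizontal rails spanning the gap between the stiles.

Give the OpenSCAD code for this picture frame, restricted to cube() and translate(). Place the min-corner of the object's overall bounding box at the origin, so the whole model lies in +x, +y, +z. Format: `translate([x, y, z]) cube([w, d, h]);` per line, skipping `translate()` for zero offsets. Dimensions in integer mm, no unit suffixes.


cube([36, 23, 388]);
translate([449, 0, 0]) cube([36, 23, 388]);
translate([36, 0, 0]) cube([413, 23, 36]);
translate([36, 0, 352]) cube([413, 23, 36]);


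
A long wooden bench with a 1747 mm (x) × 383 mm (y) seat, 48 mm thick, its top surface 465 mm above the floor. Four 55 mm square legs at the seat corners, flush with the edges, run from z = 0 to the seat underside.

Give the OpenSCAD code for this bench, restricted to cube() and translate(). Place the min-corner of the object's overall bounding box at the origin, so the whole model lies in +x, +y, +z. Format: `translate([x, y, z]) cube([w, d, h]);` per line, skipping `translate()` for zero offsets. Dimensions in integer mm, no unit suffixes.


translate([0, 0, 417]) cube([1747, 383, 48]);
cube([55, 55, 417]);
translate([0, 328, 0]) cube([55, 55, 417]);
translate([1692, 0, 0]) cube([55, 55, 417]);
translate([1692, 328, 0]) cube([55, 55, 417]);


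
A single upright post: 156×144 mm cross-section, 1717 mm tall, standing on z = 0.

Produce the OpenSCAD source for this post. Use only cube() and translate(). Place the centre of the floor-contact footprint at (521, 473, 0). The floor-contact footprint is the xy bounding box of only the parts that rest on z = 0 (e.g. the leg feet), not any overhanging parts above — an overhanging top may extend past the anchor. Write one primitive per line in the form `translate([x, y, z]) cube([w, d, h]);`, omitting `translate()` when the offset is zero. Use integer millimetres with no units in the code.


translate([443, 401, 0]) cube([156, 144, 1717]);


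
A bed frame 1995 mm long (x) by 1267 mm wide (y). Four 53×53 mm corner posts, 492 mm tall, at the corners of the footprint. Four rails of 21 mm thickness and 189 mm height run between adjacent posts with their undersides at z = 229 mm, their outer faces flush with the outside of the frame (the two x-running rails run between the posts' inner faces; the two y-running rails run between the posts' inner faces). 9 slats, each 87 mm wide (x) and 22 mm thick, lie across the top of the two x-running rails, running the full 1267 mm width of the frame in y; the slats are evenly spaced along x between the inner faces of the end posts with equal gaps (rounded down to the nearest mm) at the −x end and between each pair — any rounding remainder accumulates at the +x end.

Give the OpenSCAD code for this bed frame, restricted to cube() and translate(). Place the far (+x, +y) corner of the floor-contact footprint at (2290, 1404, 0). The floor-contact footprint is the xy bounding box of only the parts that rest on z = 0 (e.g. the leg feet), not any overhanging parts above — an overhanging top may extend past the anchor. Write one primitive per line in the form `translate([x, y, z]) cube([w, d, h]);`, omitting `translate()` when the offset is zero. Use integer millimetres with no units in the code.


translate([295, 137, 0]) cube([53, 53, 492]);
translate([295, 1351, 0]) cube([53, 53, 492]);
translate([2237, 137, 0]) cube([53, 53, 492]);
translate([2237, 1351, 0]) cube([53, 53, 492]);
translate([348, 137, 229]) cube([1889, 21, 189]);
translate([348, 1383, 229]) cube([1889, 21, 189]);
translate([295, 190, 229]) cube([21, 1161, 189]);
translate([2269, 190, 229]) cube([21, 1161, 189]);
translate([458, 137, 418]) cube([87, 1267, 22]);
translate([655, 137, 418]) cube([87, 1267, 22]);
translate([852, 137, 418]) cube([87, 1267, 22]);
translate([1049, 137, 418]) cube([87, 1267, 22]);
translate([1246, 137, 418]) cube([87, 1267, 22]);
translate([1443, 137, 418]) cube([87, 1267, 22]);
translate([1640, 137, 418]) cube([87, 1267, 22]);
translate([1837, 137, 418]) cube([87, 1267, 22]);
translate([2034, 137, 418]) cube([87, 1267, 22]);


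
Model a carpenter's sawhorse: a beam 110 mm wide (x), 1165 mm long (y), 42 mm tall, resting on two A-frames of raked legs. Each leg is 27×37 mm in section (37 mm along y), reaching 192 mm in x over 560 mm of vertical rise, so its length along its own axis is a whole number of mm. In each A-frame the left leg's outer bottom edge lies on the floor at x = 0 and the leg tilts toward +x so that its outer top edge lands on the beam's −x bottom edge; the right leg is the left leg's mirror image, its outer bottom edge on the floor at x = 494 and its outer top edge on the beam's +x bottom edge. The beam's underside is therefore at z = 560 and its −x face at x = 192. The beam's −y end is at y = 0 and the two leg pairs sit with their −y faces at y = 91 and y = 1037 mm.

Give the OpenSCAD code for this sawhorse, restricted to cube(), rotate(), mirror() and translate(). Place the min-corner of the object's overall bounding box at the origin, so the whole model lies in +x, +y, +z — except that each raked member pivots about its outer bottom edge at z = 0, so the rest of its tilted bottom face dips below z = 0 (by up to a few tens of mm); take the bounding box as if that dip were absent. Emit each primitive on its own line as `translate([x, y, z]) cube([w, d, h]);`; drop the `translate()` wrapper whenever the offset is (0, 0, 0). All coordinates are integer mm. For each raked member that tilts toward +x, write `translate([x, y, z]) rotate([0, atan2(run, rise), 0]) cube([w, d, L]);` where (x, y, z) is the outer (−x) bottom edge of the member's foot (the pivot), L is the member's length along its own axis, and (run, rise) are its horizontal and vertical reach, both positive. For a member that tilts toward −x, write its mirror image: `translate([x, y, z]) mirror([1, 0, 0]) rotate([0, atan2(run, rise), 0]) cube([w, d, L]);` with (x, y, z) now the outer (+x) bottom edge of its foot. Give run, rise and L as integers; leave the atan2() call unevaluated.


translate([192, 0, 560]) cube([110, 1165, 42]);
translate([0, 91, 0]) rotate([0, atan2(192, 560), 0]) cube([27, 37, 592]);
translate([494, 91, 0]) mirror([1, 0, 0]) rotate([0, atan2(192, 560), 0]) cube([27, 37, 592]);
translate([0, 1037, 0]) rotate([0, atan2(192, 560), 0]) cube([27, 37, 592]);
translate([494, 1037, 0]) mirror([1, 0, 0]) rotate([0, atan2(192, 560), 0]) cube([27, 37, 592]);


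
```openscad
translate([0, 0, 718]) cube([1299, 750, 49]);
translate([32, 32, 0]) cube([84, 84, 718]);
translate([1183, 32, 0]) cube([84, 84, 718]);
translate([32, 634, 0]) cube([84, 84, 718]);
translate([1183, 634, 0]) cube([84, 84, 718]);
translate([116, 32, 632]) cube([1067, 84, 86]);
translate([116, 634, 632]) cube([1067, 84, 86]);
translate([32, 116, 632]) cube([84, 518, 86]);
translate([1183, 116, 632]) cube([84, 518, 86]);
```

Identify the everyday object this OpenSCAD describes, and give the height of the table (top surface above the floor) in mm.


A table. The table height is 767 mm.

A 1299×750×49 slab sits at z = 718 on four 84 mm square posts — a table. The top surface is at 718 + 49 = 767 mm.


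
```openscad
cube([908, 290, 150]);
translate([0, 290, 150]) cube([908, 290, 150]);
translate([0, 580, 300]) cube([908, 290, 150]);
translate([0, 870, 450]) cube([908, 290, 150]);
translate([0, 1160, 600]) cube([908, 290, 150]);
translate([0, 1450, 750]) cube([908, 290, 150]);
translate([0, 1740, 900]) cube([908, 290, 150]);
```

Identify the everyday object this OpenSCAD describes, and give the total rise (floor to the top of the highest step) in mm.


A staircase. The total rise is 1050 mm.

7 identical blocks, each offset up and back from the previous — a staircase. Each step is 150 mm tall and there are 7 of them, so the total rise is 7 × 150 = 1050 mm.


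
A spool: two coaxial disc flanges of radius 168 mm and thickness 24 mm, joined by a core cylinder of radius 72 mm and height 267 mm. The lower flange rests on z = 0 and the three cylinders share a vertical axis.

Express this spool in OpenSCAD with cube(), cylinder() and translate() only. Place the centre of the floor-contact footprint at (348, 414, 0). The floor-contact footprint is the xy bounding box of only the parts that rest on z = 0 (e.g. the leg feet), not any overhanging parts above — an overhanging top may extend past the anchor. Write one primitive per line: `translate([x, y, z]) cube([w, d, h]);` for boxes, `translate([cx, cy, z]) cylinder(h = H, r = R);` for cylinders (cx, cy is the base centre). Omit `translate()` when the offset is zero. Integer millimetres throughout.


translate([348, 414, 0]) cylinder(h = 24, r = 168);
translate([348, 414, 24]) cylinder(h = 267, r = 72);
translate([348, 414, 291]) cylinder(h = 24, r = 168);


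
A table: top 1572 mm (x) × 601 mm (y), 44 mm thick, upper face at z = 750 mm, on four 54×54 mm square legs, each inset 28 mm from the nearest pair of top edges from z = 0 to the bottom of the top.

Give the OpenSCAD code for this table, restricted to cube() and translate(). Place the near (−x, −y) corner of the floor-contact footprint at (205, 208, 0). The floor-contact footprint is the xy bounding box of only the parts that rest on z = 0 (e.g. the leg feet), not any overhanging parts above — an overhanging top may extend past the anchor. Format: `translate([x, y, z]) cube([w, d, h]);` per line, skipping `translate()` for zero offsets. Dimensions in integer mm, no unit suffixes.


// leg_h = 750 - 44 = 706
translate([177, 180, 706]) cube([1572, 601, 44]);
translate([205, 208, 0]) cube([54, 54, 706]);
translate([1667, 208, 0]) cube([54, 54, 706]);
translate([205, 699, 0]) cube([54, 54, 706]);
translate([1667, 699, 0]) cube([54, 54, 706]);


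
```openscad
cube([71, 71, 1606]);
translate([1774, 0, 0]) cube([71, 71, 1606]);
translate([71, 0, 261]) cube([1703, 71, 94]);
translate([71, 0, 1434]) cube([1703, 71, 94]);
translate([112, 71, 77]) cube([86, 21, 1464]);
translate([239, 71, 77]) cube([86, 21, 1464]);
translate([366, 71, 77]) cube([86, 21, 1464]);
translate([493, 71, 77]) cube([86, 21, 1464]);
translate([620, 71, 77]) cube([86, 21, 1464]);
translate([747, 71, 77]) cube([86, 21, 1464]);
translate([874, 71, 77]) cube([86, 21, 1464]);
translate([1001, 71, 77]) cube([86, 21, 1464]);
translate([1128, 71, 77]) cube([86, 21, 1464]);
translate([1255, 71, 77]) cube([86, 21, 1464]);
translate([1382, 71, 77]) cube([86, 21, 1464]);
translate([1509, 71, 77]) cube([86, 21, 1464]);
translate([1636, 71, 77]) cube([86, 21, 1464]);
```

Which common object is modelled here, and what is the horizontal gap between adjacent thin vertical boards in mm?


A fence section. The picket gap is 41 mm.

Two posts, two rails, 13 pickets — a fence section. Span 1703 mm holds 13 pickets of 86 mm with 14 equal gaps: ⌊(1703 − 13·86) / 14⌋ = 41 mm.


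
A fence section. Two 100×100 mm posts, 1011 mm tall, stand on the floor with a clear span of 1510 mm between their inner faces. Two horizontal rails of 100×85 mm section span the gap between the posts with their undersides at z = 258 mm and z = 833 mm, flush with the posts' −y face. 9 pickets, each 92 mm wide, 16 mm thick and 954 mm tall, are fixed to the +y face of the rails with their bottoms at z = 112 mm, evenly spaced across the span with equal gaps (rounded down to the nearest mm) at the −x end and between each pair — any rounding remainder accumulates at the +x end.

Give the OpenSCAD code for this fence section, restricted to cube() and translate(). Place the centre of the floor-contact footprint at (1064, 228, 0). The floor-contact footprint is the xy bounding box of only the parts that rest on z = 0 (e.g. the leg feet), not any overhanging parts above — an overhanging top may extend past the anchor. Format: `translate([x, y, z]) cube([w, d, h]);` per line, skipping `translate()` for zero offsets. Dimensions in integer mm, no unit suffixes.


translate([209, 178, 0]) cube([100, 100, 1011]);
translate([1819, 178, 0]) cube([100, 100, 1011]);
translate([309, 178, 258]) cube([1510, 100, 85]);
translate([309, 178, 833]) cube([1510, 100, 85]);
translate([377, 278, 112]) cube([92, 16, 954]);
translate([537, 278, 112]) cube([92, 16, 954]);
translate([697, 278, 112]) cube([92, 16, 954]);
translate([857, 278, 112]) cube([92, 16, 954]);
translate([1017, 278, 112]) cube([92, 16, 954]);
translate([1177, 278, 112]) cube([92, 16, 954]);
translate([1337, 278, 112]) cube([92, 16, 954]);
translate([1497, 278, 112]) cube([92, 16, 954]);
translate([1657, 278, 112]) cube([92, 16, 954]);


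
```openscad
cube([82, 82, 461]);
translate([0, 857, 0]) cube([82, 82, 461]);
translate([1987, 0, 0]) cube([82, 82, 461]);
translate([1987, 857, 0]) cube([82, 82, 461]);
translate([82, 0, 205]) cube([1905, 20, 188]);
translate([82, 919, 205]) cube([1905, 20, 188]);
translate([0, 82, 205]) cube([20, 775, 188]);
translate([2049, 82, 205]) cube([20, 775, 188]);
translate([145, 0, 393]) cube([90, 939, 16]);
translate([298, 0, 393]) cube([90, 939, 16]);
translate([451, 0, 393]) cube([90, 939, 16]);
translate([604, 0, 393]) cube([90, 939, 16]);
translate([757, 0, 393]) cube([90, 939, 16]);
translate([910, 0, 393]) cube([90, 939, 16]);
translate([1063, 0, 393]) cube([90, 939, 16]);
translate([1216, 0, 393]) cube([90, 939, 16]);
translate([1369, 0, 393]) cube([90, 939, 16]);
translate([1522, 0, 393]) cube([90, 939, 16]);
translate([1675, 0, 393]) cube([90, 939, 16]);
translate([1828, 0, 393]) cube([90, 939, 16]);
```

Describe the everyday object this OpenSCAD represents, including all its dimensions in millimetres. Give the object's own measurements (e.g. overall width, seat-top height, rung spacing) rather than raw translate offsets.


A bed frame 2069 mm long (x) by 939 mm wide (y). Four 82×82 mm corner posts, 461 mm tall, at the corners of the footprint. Four rails of 20 mm thickness and 188 mm height run between adjacent posts with their undersides at z = 205 mm, their outer faces flush with the outside of the frame (the two x-running rails run between the posts' inner faces; the two y-running rails run between the posts' inner faces). 12 slats, each 90 mm wide (x) and 16 mm thick, lie across the top of the two x-running rails, running the full 939 mm width of the frame in y; along x they sit between the end posts with a 63 mm gap after the −x posts and between neighbouring slats, leaving 69 mm before the +x posts.
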